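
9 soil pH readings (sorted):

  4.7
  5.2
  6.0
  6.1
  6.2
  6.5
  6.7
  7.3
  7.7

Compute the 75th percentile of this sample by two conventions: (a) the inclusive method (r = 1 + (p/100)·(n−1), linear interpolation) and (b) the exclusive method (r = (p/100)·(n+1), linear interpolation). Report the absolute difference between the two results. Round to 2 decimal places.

n = 9.
(a) r = 7 → value at rank 7 = 6.7.
(b) r = 7.5; between ranks 7 (6.7) and 8 (7.3): 7.
|6.7 − 7| = 0.3.

0.30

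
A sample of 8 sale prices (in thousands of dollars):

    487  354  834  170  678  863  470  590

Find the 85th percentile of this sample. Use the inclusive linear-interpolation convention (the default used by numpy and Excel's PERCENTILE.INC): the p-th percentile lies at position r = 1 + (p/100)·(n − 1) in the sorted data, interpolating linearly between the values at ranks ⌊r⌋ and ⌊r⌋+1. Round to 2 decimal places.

826.20

Sorted: 170, 354, 470, 487, 590, 678, 834, 863.
n = 8.
r = 1 + (85/100)·(8 − 1) = 1 + 5.95 = 6.95.
Rank 6 is 678 and rank 7 is 834.
Interpolate: 678 + 0.95·(834 − 678) = 678 + 0.95·156 = 826.2.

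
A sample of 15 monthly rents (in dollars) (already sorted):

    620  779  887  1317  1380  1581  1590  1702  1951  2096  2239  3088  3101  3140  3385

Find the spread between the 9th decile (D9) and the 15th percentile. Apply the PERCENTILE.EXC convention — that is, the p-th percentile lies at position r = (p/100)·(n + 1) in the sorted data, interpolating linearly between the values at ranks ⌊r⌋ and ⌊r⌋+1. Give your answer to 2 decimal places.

n = 15.
P15: r = 2.4; ranks 2–3 are 779, 887; interpolating gives 822.2.
P90: r = 14.4; ranks 14–15 are 3140, 3385; interpolating gives 3238.
Difference: 3238 − 822.2 = 2415.8.

2415.80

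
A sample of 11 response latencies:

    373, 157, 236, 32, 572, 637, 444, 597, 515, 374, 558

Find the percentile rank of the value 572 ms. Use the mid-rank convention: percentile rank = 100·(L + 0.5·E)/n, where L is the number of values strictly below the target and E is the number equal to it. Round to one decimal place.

Sorted: 32, 157, 236, 373, 374, 444, 515, 558, 572, 597, 637.
Count below 572: L = 8; count equal: E = 1; n = 11.
Percentile rank = 100·(8 + 0.5·1)/11 = 100·8.5/11 = 77.27.

77.3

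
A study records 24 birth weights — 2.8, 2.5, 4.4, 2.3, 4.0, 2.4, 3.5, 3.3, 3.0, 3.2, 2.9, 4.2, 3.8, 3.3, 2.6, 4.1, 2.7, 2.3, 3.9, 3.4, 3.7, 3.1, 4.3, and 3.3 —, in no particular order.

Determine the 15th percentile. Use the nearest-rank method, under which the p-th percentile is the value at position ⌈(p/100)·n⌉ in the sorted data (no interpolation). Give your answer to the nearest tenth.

2.5

Sorted: 2.3, 2.3, 2.4, 2.5, 2.6, 2.7, 2.8, 2.9, 3.0, 3.1, 3.2, 3.3, 3.3, 3.3, 3.4, 3.5, 3.7, 3.8, 3.9, 4.0, 4.1, 4.2, 4.3, 4.4.
n = 24.
Position = ⌈15/100 · 24⌉ = ⌈3.6⌉ = 4.
The value at rank 4 is 2.5.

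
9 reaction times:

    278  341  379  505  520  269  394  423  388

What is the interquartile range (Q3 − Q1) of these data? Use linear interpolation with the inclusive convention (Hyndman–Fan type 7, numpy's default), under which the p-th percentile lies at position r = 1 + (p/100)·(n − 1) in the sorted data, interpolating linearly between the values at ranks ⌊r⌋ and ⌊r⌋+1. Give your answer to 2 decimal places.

Sorted: 269, 278, 341, 379, 388, 394, 423, 505, 520.
n = 9.
P25: r = 3 (integer) → 341.
P75: r = 7 (integer) → 423.
Difference: 423 − 341 = 82.

82.00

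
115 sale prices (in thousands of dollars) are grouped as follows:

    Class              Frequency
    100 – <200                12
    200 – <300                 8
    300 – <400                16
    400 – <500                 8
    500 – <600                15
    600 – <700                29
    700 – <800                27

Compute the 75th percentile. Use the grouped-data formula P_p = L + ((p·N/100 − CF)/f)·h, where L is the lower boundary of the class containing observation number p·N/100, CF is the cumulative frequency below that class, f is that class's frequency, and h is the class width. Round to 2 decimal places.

693.97

N = 115; target position k = 75/100 · 115 = 86.25.
Cumulative frequencies: 12, 20, 36, 44, 59, 88, 115.
Observation 86.25 falls in the class 600 – <700.
L = 600, CF = 59, f = 29, h = 100.
P75 = 600 + ((86.25 − 59)/29)·100 = 600 + 93.9655 = 693.966.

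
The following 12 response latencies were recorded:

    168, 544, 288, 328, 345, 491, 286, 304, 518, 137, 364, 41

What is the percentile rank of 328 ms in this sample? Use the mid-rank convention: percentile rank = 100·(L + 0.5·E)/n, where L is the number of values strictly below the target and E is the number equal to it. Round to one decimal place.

Sorted: 41, 137, 168, 286, 288, 304, 328, 345, 364, 491, 518, 544.
Count below 328: L = 6; count equal: E = 1; n = 12.
Percentile rank = 100·(6 + 0.5·1)/12 = 100·6.5/12 = 54.17.

54.2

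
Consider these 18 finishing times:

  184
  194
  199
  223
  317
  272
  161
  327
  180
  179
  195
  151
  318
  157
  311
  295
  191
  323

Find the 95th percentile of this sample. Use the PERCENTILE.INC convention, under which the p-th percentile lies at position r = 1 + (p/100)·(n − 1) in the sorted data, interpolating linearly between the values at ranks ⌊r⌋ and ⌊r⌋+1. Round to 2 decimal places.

Sorted: 151, 157, 161, 179, 180, 184, 191, 194, 195, 199, 223, 272, 295, 311, 317, 318, 323, 327.
n = 18.
r = 1 + (95/100)·(18 − 1) = 1 + 16.15 = 17.15.
Rank 17 is 323 and rank 18 is 327.
Interpolate: 323 + 0.15·(327 − 323) = 323 + 0.15·4 = 323.6.

323.60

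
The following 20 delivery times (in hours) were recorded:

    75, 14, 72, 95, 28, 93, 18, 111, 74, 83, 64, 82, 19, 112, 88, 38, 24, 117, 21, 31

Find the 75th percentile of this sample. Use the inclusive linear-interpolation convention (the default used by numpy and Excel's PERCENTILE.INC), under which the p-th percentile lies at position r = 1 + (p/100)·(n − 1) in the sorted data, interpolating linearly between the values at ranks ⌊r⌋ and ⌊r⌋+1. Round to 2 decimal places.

Sorted: 14, 18, 19, 21, 24, 28, 31, 38, 64, 72, 74, 75, 82, 83, 88, 93, 95, 111, 112, 117.
n = 20.
r = 1 + (75/100)·(20 − 1) = 1 + 14.25 = 15.25.
Rank 15 is 88 and rank 16 is 93.
Interpolate: 88 + 0.25·(93 − 88) = 88 + 0.25·5 = 89.25.

89.25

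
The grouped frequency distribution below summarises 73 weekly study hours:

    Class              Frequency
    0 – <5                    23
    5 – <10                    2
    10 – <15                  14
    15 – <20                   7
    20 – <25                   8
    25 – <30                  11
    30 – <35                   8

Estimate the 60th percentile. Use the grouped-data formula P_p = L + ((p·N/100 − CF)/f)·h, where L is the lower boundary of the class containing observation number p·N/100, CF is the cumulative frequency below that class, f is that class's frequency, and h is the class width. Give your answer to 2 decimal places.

N = 73; target position k = 60/100 · 73 = 43.8.
Cumulative frequencies: 23, 25, 39, 46, 54, 65, 73.
Observation 43.8 falls in the class 15 – <20.
L = 15, CF = 39, f = 7, h = 5.
P60 = 15 + ((43.8 − 39)/7)·5 = 15 + 3.42857 = 18.4286.

18.43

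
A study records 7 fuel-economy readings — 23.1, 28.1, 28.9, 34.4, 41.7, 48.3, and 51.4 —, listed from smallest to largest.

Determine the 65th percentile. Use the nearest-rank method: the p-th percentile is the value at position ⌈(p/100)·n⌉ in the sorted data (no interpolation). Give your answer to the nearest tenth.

n = 7.
Position = ⌈65/100 · 7⌉ = ⌈4.55⌉ = 5.
The value at rank 5 is 41.7.

41.7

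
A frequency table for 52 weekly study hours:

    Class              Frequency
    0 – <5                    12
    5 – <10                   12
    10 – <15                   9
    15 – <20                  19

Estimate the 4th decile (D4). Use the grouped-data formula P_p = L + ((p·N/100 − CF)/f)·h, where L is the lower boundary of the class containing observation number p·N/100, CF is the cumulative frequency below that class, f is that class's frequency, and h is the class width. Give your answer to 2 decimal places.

8.67

N = 52; target position k = 40/100 · 52 = 20.8.
Cumulative frequencies: 12, 24, 33, 52.
Observation 20.8 falls in the class 5 – <10.
L = 5, CF = 12, f = 12, h = 5.
P40 = 5 + ((20.8 − 12)/12)·5 = 5 + 3.66667 = 8.66667.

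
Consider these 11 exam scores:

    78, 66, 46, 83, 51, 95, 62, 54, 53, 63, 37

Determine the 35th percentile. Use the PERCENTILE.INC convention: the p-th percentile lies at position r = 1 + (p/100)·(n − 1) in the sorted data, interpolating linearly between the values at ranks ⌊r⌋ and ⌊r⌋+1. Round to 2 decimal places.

53.50

Sorted: 37, 46, 51, 53, 54, 62, 63, 66, 78, 83, 95.
n = 11.
r = 1 + (35/100)·(11 − 1) = 1 + 3.5 = 4.5.
Rank 4 is 53 and rank 5 is 54.
Interpolate: 53 + 0.5·(54 − 53) = 53 + 0.5·1 = 53.5.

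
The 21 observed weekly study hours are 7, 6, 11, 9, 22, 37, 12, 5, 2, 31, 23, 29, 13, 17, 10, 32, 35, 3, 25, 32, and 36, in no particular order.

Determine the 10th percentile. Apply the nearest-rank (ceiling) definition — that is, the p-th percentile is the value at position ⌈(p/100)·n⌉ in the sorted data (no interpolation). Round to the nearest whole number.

Sorted: 2, 3, 5, 6, 7, 9, 10, 11, 12, 13, 17, 22, 23, 25, 29, 31, 32, 32, 35, 36, 37.
n = 21.
Position = ⌈10/100 · 21⌉ = ⌈2.1⌉ = 3.
The value at rank 3 is 5.

5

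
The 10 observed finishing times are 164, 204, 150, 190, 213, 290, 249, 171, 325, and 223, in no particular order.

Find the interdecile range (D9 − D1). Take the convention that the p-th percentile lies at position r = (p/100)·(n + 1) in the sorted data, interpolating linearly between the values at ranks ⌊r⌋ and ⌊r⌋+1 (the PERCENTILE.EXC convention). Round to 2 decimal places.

Sorted: 150, 164, 171, 190, 204, 213, 223, 249, 290, 325.
n = 10.
P10: r = 1.1; ranks 1–2 are 150, 164; interpolating gives 151.4.
P90: r = 9.9; ranks 9–10 are 290, 325; interpolating gives 321.5.
Difference: 321.5 − 151.4 = 170.1.

170.10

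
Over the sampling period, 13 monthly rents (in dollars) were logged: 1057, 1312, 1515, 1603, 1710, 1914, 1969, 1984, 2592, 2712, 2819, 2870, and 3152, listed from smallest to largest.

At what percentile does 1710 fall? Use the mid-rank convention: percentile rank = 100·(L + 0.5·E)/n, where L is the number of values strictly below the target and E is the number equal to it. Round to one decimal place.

34.6

Count below 1710: L = 4; count equal: E = 1; n = 13.
Percentile rank = 100·(4 + 0.5·1)/13 = 100·4.5/13 = 34.62.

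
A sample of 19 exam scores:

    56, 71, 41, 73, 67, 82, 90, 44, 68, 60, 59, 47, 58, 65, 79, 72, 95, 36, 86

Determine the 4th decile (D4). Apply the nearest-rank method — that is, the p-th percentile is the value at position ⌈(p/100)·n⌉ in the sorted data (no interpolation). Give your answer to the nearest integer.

60

Sorted: 36, 41, 44, 47, 56, 58, 59, 60, 65, 67, 68, 71, 72, 73, 79, 82, 86, 90, 95.
n = 19.
Position = ⌈40/100 · 19⌉ = ⌈7.6⌉ = 8.
The value at rank 8 is 60.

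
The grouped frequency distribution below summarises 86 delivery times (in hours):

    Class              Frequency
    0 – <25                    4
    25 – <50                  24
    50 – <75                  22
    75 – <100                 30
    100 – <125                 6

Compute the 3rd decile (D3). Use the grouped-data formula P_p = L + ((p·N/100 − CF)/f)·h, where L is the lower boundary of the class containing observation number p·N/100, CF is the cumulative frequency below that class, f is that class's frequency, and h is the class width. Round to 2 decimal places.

47.71

N = 86; target position k = 30/100 · 86 = 25.8.
Cumulative frequencies: 4, 28, 50, 80, 86.
Observation 25.8 falls in the class 25 – <50.
L = 25, CF = 4, f = 24, h = 25.
P30 = 25 + ((25.8 − 4)/24)·25 = 25 + 22.7083 = 47.7083.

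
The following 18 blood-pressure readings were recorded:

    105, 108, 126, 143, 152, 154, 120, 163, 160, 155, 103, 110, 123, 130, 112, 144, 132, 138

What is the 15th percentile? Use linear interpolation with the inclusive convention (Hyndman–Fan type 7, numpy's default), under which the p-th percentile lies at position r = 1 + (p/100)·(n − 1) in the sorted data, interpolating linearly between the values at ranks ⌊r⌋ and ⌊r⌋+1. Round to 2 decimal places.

109.10

Sorted: 103, 105, 108, 110, 112, 120, 123, 126, 130, 132, 138, 143, 144, 152, 154, 155, 160, 163.
n = 18.
r = 1 + (15/100)·(18 − 1) = 1 + 2.55 = 3.55.
Rank 3 is 108 and rank 4 is 110.
Interpolate: 108 + 0.55·(110 − 108) = 108 + 0.55·2 = 109.1.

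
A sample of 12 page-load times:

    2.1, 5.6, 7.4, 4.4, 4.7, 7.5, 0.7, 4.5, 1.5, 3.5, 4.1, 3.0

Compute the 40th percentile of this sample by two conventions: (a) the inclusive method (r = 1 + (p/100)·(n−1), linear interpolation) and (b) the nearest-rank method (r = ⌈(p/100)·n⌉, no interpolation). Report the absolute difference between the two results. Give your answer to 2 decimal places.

Sorted: 0.7, 1.5, 2.1, 3.0, 3.5, 4.1, 4.4, 4.5, 4.7, 5.6, 7.4, 7.5.
n = 12.
(a) r = 5.4; between ranks 5 (3.5) and 6 (4.1): 3.74.
(b) the nearest-rank method: rank 5 → 3.5.
|3.74 − 3.5| = 0.24.

0.24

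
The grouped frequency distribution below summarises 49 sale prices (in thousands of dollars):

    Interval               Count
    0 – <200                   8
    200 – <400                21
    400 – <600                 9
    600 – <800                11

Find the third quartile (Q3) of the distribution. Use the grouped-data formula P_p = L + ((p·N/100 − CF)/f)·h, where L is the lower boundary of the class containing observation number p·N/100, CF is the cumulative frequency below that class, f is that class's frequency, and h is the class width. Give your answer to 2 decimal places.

572.22

N = 49; target position k = 75/100 · 49 = 36.75.
Cumulative frequencies: 8, 29, 38, 49.
Observation 36.75 falls in the class 400 – <600.
L = 400, CF = 29, f = 9, h = 200.
P75 = 400 + ((36.75 − 29)/9)·200 = 400 + 172.222 = 572.222.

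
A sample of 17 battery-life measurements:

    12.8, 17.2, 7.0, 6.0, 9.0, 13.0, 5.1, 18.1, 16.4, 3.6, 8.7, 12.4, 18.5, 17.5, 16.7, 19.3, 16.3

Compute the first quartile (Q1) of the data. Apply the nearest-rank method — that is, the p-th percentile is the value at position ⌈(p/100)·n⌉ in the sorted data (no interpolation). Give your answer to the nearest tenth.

Sorted: 3.6, 5.1, 6.0, 7.0, 8.7, 9.0, 12.4, 12.8, 13.0, 16.3, 16.4, 16.7, 17.2, 17.5, 18.1, 18.5, 19.3.
n = 17.
Position = ⌈25/100 · 17⌉ = ⌈4.25⌉ = 5.
The value at rank 5 is 8.7.

8.7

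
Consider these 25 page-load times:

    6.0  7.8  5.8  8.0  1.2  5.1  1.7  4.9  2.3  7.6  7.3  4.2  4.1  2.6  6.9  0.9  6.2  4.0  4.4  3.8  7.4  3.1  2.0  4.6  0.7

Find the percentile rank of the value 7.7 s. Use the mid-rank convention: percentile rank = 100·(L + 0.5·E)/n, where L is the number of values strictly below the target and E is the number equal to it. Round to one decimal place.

Sorted: 0.7, 0.9, 1.2, 1.7, 2.0, 2.3, 2.6, 3.1, 3.8, 4.0, 4.1, 4.2, 4.4, 4.6, 4.9, 5.1, 5.8, 6.0, 6.2, 6.9, 7.3, 7.4, 7.6, 7.8, 8.0.
Count below 7.7: L = 23; count equal: E = 0; n = 25.
Percentile rank = 100·(23 + 0.5·0)/25 = 100·23/25 = 92.

92.0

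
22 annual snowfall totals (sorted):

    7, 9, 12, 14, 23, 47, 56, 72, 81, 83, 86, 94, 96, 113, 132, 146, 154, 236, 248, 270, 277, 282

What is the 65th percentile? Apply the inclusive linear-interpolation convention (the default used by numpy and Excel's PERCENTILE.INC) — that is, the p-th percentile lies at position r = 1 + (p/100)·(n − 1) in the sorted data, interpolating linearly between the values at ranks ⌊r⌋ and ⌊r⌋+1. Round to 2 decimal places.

125.35

n = 22.
r = 1 + (65/100)·(22 − 1) = 1 + 13.65 = 14.65.
Rank 14 is 113 and rank 15 is 132.
Interpolate: 113 + 0.65·(132 − 113) = 113 + 0.65·19 = 125.35.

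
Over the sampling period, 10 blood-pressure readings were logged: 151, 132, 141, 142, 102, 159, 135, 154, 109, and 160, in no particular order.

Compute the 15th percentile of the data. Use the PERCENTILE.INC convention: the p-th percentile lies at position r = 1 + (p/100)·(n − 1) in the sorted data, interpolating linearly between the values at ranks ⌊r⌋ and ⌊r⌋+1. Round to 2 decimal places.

117.05

Sorted: 102, 109, 132, 135, 141, 142, 151, 154, 159, 160.
n = 10.
r = 1 + (15/100)·(10 − 1) = 1 + 1.35 = 2.35.
Rank 2 is 109 and rank 3 is 132.
Interpolate: 109 + 0.35·(132 − 109) = 109 + 0.35·23 = 117.05.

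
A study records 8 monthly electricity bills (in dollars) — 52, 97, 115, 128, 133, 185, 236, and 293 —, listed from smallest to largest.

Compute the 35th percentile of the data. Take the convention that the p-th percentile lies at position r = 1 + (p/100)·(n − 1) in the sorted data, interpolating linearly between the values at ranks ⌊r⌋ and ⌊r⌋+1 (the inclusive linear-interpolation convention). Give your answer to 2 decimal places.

120.85

n = 8.
r = 1 + (35/100)·(8 − 1) = 1 + 2.45 = 3.45.
Rank 3 is 115 and rank 4 is 128.
Interpolate: 115 + 0.45·(128 − 115) = 115 + 0.45·13 = 120.85.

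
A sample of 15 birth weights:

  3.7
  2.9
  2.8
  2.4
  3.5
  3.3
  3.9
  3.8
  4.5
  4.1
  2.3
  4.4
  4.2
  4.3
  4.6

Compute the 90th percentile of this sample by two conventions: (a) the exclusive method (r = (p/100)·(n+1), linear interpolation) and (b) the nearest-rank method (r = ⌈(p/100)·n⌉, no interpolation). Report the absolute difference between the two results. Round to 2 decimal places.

0.04

Sorted: 2.3, 2.4, 2.8, 2.9, 3.3, 3.5, 3.7, 3.8, 3.9, 4.1, 4.2, 4.3, 4.4, 4.5, 4.6.
n = 15.
(a) r = 14.4; between ranks 14 (4.5) and 15 (4.6): 4.54.
(b) the nearest-rank method: rank 14 → 4.5.
|4.54 − 4.5| = 0.04.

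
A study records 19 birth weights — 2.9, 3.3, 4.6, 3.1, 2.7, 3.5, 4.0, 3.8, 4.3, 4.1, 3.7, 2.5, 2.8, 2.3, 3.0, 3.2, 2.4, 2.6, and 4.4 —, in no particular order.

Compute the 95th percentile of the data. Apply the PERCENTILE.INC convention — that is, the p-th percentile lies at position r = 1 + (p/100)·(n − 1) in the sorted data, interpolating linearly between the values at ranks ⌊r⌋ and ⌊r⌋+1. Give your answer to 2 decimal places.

4.42

Sorted: 2.3, 2.4, 2.5, 2.6, 2.7, 2.8, 2.9, 3.0, 3.1, 3.2, 3.3, 3.5, 3.7, 3.8, 4.0, 4.1, 4.3, 4.4, 4.6.
n = 19.
r = 1 + (95/100)·(19 − 1) = 1 + 17.1 = 18.1.
Rank 18 is 4.4 and rank 19 is 4.6.
Interpolate: 4.4 + 0.1·(4.6 − 4.4) = 4.4 + 0.1·0.2 = 4.42.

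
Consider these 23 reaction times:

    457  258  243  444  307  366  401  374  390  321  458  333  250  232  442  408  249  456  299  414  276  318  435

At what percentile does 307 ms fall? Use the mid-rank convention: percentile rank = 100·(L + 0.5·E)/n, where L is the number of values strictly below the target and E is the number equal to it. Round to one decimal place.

32.6

Sorted: 232, 243, 249, 250, 258, 276, 299, 307, 318, 321, 333, 366, 374, 390, 401, 408, 414, 435, 442, 444, 456, 457, 458.
Count below 307: L = 7; count equal: E = 1; n = 23.
Percentile rank = 100·(7 + 0.5·1)/23 = 100·7.5/23 = 32.61.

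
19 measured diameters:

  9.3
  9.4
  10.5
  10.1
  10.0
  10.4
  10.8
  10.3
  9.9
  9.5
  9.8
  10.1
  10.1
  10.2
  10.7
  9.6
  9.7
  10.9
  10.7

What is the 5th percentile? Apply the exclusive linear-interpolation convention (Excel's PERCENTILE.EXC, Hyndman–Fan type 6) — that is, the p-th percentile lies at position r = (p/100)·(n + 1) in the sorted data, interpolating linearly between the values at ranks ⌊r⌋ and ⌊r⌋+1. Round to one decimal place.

9.3

Sorted: 9.3, 9.4, 9.5, 9.6, 9.7, 9.8, 9.9, 10.0, 10.1, 10.1, 10.1, 10.2, 10.3, 10.4, 10.5, 10.7, 10.7, 10.8, 10.9.
n = 19.
r = (5/100)·(19 + 1) = 1.
r is an integer, so P5 is the value at rank 1: 9.3.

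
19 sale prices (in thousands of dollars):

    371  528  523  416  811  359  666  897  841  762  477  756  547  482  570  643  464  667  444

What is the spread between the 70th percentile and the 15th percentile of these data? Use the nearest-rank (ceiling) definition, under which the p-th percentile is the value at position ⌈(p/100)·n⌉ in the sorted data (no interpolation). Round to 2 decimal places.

Sorted: 359, 371, 416, 444, 464, 477, 482, 523, 528, 547, 570, 643, 666, 667, 756, 762, 811, 841, 897.
n = 19.
P15: rank ⌈15/100·19⌉ = 3 → 416.
P70: rank ⌈70/100·19⌉ = 14 → 667.
Difference: 667 − 416 = 251.

251.00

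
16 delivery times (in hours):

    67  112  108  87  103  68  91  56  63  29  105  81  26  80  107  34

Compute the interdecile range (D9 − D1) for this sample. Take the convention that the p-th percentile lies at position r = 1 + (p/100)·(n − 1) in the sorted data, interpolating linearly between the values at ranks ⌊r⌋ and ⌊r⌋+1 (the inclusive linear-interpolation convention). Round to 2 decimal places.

76.00

Sorted: 26, 29, 34, 56, 63, 67, 68, 80, 81, 87, 91, 103, 105, 107, 108, 112.
n = 16.
P10: r = 2.5; ranks 2–3 are 29, 34; interpolating gives 31.5.
P90: r = 14.5; ranks 14–15 are 107, 108; interpolating gives 107.5.
Difference: 107.5 − 31.5 = 76.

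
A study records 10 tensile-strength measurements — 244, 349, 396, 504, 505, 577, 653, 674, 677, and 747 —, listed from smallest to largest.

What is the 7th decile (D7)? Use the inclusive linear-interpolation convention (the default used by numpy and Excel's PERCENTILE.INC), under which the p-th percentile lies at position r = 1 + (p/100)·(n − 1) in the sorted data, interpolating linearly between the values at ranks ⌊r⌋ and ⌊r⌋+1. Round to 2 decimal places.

659.30

n = 10.
r = 1 + (70/100)·(10 − 1) = 1 + 6.3 = 7.3.
Rank 7 is 653 and rank 8 is 674.
Interpolate: 653 + 0.3·(674 − 653) = 653 + 0.3·21 = 659.3.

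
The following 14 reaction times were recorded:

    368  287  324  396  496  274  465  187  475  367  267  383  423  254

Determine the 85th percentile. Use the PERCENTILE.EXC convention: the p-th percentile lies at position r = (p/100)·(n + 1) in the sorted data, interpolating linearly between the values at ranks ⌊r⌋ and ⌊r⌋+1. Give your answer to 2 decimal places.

472.50

Sorted: 187, 254, 267, 274, 287, 324, 367, 368, 383, 396, 423, 465, 475, 496.
n = 14.
r = (85/100)·(14 + 1) = 12.75.
Rank 12 is 465 and rank 13 is 475.
Interpolate: 465 + 0.75·(475 − 465) = 465 + 0.75·10 = 472.5.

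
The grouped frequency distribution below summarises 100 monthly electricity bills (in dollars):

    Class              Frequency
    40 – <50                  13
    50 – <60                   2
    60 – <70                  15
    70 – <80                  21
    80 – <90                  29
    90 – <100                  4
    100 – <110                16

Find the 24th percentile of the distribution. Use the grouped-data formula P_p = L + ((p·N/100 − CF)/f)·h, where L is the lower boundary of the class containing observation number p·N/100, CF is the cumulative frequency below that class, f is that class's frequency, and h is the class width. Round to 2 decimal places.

66.00

N = 100; target position k = 24/100 · 100 = 24.
Cumulative frequencies: 13, 15, 30, 51, 80, 84, 100.
Observation 24 falls in the class 60 – <70.
L = 60, CF = 15, f = 15, h = 10.
P24 = 60 + ((24 − 15)/15)·10 = 60 + 6 = 66.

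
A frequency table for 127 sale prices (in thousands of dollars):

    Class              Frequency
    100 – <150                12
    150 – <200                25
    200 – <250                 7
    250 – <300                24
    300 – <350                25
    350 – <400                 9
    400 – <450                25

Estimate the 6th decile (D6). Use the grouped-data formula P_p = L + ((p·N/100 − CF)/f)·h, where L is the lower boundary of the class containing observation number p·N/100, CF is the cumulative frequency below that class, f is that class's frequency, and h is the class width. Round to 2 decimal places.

316.40

N = 127; target position k = 60/100 · 127 = 76.2.
Cumulative frequencies: 12, 37, 44, 68, 93, 102, 127.
Observation 76.2 falls in the class 300 – <350.
L = 300, CF = 68, f = 25, h = 50.
P60 = 300 + ((76.2 − 68)/25)·50 = 300 + 16.4 = 316.4.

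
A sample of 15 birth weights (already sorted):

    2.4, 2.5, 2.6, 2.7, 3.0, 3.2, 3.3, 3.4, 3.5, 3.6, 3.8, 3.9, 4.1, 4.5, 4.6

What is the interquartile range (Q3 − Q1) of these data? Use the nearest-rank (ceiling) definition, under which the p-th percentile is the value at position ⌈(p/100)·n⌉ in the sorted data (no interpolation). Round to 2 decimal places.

n = 15.
P25: rank ⌈25/100·15⌉ = 4 → 2.7.
P75: rank ⌈75/100·15⌉ = 12 → 3.9.
Difference: 3.9 − 2.7 = 1.2.

1.20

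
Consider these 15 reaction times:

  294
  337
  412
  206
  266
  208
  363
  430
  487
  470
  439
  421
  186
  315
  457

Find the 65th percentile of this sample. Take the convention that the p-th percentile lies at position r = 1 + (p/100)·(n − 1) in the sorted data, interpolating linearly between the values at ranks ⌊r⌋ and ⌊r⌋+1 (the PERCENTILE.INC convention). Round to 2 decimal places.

Sorted: 186, 206, 208, 266, 294, 315, 337, 363, 412, 421, 430, 439, 457, 470, 487.
n = 15.
r = 1 + (65/100)·(15 − 1) = 1 + 9.1 = 10.1.
Rank 10 is 421 and rank 11 is 430.
Interpolate: 421 + 0.1·(430 − 421) = 421 + 0.1·9 = 421.9.

421.90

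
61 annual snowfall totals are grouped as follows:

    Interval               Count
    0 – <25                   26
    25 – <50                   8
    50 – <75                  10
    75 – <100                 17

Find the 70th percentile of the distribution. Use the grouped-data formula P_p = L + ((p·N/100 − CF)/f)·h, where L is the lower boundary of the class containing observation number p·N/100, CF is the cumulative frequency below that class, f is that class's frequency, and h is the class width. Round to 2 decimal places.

71.75

N = 61; target position k = 70/100 · 61 = 42.7.
Cumulative frequencies: 26, 34, 44, 61.
Observation 42.7 falls in the class 50 – <75.
L = 50, CF = 34, f = 10, h = 25.
P70 = 50 + ((42.7 − 34)/10)·25 = 50 + 21.75 = 71.75.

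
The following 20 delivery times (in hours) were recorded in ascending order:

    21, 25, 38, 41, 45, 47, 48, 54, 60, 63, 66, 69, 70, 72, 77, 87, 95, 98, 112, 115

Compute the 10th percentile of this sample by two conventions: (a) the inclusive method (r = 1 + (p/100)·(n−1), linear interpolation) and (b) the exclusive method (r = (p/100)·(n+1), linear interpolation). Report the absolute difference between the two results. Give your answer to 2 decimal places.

10.40

n = 20.
(a) r = 2.9; between ranks 2 (25) and 3 (38): 36.7.
(b) r = 2.1; between ranks 2 (25) and 3 (38): 26.3.
|36.7 − 26.3| = 10.4.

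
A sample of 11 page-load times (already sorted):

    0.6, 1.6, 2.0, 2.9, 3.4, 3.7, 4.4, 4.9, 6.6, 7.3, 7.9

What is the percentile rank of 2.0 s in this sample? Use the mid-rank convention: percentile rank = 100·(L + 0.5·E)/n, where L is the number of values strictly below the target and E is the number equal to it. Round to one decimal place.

Count below 2.0: L = 2; count equal: E = 1; n = 11.
Percentile rank = 100·(2 + 0.5·1)/11 = 100·2.5/11 = 22.73.

22.7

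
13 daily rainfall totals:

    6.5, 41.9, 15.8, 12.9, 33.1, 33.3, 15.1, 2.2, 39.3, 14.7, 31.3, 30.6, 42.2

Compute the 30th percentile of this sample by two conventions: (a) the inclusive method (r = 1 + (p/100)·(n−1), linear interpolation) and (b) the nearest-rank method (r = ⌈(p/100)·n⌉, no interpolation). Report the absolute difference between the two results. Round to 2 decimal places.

Sorted: 2.2, 6.5, 12.9, 14.7, 15.1, 15.8, 30.6, 31.3, 33.1, 33.3, 39.3, 41.9, 42.2.
n = 13.
(a) r = 4.6; between ranks 4 (14.7) and 5 (15.1): 14.94.
(b) the nearest-rank method: rank 4 → 14.7.
|14.94 − 14.7| = 0.24.

0.24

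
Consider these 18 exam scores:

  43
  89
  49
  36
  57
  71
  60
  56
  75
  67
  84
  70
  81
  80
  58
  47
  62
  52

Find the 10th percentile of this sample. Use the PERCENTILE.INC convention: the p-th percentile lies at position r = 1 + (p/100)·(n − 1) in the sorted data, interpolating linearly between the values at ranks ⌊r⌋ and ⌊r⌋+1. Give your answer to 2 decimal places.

Sorted: 36, 43, 47, 49, 52, 56, 57, 58, 60, 62, 67, 70, 71, 75, 80, 81, 84, 89.
n = 18.
r = 1 + (10/100)·(18 − 1) = 1 + 1.7 = 2.7.
Rank 2 is 43 and rank 3 is 47.
Interpolate: 43 + 0.7·(47 − 43) = 43 + 0.7·4 = 45.8.

45.80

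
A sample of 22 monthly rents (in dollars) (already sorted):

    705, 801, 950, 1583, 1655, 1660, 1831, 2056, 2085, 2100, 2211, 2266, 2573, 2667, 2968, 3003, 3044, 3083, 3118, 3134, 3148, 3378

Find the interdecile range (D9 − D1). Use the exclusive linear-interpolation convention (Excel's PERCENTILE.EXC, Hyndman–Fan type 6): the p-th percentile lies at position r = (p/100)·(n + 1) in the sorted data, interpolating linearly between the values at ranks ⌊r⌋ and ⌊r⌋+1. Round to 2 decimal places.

n = 22.
P10: r = 2.3; ranks 2–3 are 801, 950; interpolating gives 845.7.
P90: r = 20.7; ranks 20–21 are 3134, 3148; interpolating gives 3143.8.
Difference: 3143.8 − 845.7 = 2298.1.

2298.10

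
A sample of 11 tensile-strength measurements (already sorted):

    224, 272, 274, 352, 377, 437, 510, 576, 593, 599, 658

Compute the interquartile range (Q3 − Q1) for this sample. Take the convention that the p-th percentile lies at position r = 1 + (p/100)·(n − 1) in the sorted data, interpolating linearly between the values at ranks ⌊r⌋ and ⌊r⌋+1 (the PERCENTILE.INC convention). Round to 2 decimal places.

n = 11.
P25: r = 3.5; ranks 3–4 are 274, 352; interpolating gives 313.
P75: r = 8.5; ranks 8–9 are 576, 593; interpolating gives 584.5.
Difference: 584.5 − 313 = 271.5.

271.50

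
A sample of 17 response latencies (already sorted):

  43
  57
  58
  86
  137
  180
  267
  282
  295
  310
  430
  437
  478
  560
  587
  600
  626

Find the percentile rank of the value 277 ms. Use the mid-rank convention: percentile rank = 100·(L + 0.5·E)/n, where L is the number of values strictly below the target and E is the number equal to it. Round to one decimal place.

41.2

Count below 277: L = 7; count equal: E = 0; n = 17.
Percentile rank = 100·(7 + 0.5·0)/17 = 100·7/17 = 41.18.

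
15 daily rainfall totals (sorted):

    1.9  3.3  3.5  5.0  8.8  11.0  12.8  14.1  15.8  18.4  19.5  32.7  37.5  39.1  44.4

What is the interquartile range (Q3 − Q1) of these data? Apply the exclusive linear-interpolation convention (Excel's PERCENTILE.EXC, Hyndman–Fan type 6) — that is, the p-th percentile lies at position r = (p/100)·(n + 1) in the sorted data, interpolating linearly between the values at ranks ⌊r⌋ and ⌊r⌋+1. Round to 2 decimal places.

27.70

n = 15.
P25: r = 4 (integer) → 5.
P75: r = 12 (integer) → 32.7.
Difference: 32.7 − 5 = 27.7.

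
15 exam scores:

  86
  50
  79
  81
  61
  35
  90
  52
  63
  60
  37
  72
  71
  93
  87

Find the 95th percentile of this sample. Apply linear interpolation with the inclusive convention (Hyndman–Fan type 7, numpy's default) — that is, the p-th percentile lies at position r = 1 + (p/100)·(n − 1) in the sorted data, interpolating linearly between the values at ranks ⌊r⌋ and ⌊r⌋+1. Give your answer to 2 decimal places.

90.90

Sorted: 35, 37, 50, 52, 60, 61, 63, 71, 72, 79, 81, 86, 87, 90, 93.
n = 15.
r = 1 + (95/100)·(15 − 1) = 1 + 13.3 = 14.3.
Rank 14 is 90 and rank 15 is 93.
Interpolate: 90 + 0.3·(93 − 90) = 90 + 0.3·3 = 90.9.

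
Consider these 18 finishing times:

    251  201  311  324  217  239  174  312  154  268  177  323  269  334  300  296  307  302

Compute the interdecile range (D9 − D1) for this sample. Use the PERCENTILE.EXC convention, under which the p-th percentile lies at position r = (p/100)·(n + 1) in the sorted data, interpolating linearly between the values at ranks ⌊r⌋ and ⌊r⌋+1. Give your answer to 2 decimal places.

Sorted: 154, 174, 177, 201, 217, 239, 251, 268, 269, 296, 300, 302, 307, 311, 312, 323, 324, 334.
n = 18.
P10: r = 1.9; ranks 1–2 are 154, 174; interpolating gives 172.
P90: r = 17.1; ranks 17–18 are 324, 334; interpolating gives 325.
Difference: 325 − 172 = 153.

153.00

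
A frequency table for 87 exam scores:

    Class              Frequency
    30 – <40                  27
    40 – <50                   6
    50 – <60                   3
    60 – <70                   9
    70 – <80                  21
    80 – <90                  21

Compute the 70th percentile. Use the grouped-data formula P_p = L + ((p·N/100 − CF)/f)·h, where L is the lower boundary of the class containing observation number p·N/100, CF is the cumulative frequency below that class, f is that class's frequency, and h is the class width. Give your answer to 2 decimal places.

77.57

N = 87; target position k = 70/100 · 87 = 60.9.
Cumulative frequencies: 27, 33, 36, 45, 66, 87.
Observation 60.9 falls in the class 70 – <80.
L = 70, CF = 45, f = 21, h = 10.
P70 = 70 + ((60.9 − 45)/21)·10 = 70 + 7.57143 = 77.5714.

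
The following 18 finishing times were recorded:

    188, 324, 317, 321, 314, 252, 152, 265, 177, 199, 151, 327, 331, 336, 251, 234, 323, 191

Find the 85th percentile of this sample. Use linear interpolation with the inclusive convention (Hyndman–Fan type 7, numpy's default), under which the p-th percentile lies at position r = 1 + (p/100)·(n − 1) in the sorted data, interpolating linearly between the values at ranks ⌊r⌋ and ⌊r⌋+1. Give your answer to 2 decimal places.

Sorted: 151, 152, 177, 188, 191, 199, 234, 251, 252, 265, 314, 317, 321, 323, 324, 327, 331, 336.
n = 18.
r = 1 + (85/100)·(18 − 1) = 1 + 14.45 = 15.45.
Rank 15 is 324 and rank 16 is 327.
Interpolate: 324 + 0.45·(327 − 324) = 324 + 0.45·3 = 325.35.

325.35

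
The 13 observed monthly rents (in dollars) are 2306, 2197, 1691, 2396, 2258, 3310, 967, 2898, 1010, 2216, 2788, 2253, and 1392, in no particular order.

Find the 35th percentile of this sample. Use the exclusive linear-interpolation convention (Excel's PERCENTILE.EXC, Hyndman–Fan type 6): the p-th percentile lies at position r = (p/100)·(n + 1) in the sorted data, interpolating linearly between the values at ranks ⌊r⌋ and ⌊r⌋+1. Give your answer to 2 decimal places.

Sorted: 967, 1010, 1392, 1691, 2197, 2216, 2253, 2258, 2306, 2396, 2788, 2898, 3310.
n = 13.
r = (35/100)·(13 + 1) = 4.9.
Rank 4 is 1691 and rank 5 is 2197.
Interpolate: 1691 + 0.9·(2197 − 1691) = 1691 + 0.9·506 = 2146.4.

2146.40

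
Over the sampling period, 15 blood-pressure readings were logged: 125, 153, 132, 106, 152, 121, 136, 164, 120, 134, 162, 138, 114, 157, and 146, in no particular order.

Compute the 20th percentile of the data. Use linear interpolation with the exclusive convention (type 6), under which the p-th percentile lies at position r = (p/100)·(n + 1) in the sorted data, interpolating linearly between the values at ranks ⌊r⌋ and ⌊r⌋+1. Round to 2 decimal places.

Sorted: 106, 114, 120, 121, 125, 132, 134, 136, 138, 146, 152, 153, 157, 162, 164.
n = 15.
r = (20/100)·(15 + 1) = 3.2.
Rank 3 is 120 and rank 4 is 121.
Interpolate: 120 + 0.2·(121 − 120) = 120 + 0.2·1 = 120.2.

120.20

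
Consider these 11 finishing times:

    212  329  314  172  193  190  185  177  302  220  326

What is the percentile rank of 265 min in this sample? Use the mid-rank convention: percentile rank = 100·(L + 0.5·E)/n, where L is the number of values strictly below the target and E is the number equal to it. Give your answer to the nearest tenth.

63.6

Sorted: 172, 177, 185, 190, 193, 212, 220, 302, 314, 326, 329.
Count below 265: L = 7; count equal: E = 0; n = 11.
Percentile rank = 100·(7 + 0.5·0)/11 = 100·7/11 = 63.64.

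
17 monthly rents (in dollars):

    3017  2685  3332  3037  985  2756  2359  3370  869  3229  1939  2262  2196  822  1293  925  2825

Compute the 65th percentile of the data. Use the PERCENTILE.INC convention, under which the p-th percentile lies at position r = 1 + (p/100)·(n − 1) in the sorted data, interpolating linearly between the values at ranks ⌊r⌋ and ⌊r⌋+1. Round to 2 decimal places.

2783.60

Sorted: 822, 869, 925, 985, 1293, 1939, 2196, 2262, 2359, 2685, 2756, 2825, 3017, 3037, 3229, 3332, 3370.
n = 17.
r = 1 + (65/100)·(17 − 1) = 1 + 10.4 = 11.4.
Rank 11 is 2756 and rank 12 is 2825.
Interpolate: 2756 + 0.4·(2825 − 2756) = 2756 + 0.4·69 = 2783.6.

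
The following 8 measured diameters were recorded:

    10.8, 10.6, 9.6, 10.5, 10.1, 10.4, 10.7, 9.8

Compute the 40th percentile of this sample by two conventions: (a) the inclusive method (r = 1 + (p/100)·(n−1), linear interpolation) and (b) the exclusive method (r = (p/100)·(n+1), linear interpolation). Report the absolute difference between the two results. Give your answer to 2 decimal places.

0.06

Sorted: 9.6, 9.8, 10.1, 10.4, 10.5, 10.6, 10.7, 10.8.
n = 8.
(a) r = 3.8; between ranks 3 (10.1) and 4 (10.4): 10.34.
(b) r = 3.6; between ranks 3 (10.1) and 4 (10.4): 10.28.
|10.34 − 10.28| = 0.06.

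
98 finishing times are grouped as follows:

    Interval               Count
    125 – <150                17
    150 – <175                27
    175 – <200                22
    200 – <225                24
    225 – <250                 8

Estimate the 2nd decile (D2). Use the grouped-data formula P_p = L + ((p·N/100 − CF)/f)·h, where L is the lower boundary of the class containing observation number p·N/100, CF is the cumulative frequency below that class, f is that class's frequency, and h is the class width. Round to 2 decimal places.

152.41

N = 98; target position k = 20/100 · 98 = 19.6.
Cumulative frequencies: 17, 44, 66, 90, 98.
Observation 19.6 falls in the class 150 – <175.
L = 150, CF = 17, f = 27, h = 25.
P20 = 150 + ((19.6 − 17)/27)·25 = 150 + 2.40741 = 152.407.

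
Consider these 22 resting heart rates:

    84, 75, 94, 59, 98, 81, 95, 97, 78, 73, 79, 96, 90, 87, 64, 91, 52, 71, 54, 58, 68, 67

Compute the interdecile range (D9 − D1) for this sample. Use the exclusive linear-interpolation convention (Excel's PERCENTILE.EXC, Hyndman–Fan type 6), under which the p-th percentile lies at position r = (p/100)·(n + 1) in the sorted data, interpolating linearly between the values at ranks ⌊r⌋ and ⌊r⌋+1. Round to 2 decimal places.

41.50

Sorted: 52, 54, 58, 59, 64, 67, 68, 71, 73, 75, 78, 79, 81, 84, 87, 90, 91, 94, 95, 96, 97, 98.
n = 22.
P10: r = 2.3; ranks 2–3 are 54, 58; interpolating gives 55.2.
P90: r = 20.7; ranks 20–21 are 96, 97; interpolating gives 96.7.
Difference: 96.7 − 55.2 = 41.5.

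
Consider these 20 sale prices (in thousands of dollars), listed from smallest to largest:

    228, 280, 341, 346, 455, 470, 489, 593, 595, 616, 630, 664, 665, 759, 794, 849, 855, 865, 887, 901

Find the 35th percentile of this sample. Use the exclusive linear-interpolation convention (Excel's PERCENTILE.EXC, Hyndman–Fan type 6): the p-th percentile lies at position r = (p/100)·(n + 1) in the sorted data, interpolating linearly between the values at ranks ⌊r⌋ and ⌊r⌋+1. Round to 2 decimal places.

525.40

n = 20.
r = (35/100)·(20 + 1) = 7.35.
Rank 7 is 489 and rank 8 is 593.
Interpolate: 489 + 0.35·(593 − 489) = 489 + 0.35·104 = 525.4.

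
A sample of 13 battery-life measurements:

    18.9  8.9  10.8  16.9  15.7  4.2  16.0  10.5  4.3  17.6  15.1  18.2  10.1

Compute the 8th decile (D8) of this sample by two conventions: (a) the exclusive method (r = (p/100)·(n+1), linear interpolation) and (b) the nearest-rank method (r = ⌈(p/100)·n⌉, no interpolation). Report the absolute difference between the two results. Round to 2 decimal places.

Sorted: 4.2, 4.3, 8.9, 10.1, 10.5, 10.8, 15.1, 15.7, 16.0, 16.9, 17.6, 18.2, 18.9.
n = 13.
(a) r = 11.2; between ranks 11 (17.6) and 12 (18.2): 17.72.
(b) the nearest-rank method: rank 11 → 17.6.
|17.72 − 17.6| = 0.12.

0.12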